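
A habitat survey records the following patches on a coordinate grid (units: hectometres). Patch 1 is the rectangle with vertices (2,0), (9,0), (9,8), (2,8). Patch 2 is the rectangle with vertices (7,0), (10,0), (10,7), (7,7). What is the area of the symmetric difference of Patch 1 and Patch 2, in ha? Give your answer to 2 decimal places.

49.00

|Patch 1∩Patch 2|: x∈[7,9], y∈[0,7] → 2·7 = 14.
|Patch 1 △ Patch 2| = |Patch 1| + |Patch 2| − 2·|Patch 1∩Patch 2| = 56 + 21 − 28 = 49.00.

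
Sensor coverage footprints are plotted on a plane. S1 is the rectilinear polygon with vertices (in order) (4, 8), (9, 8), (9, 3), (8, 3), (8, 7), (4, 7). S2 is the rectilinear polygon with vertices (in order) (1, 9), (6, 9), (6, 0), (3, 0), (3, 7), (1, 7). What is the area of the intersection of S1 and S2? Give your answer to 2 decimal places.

The intersection is the polygon with vertices (6,8), (6,7), (4,7), (4,8).
By the shoelace formula its area is 2.00.

2.00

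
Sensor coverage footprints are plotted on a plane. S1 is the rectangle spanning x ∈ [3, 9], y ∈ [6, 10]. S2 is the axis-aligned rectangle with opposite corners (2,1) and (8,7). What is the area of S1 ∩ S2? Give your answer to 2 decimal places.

|S1∩S2|: x∈[3,8], y∈[6,7] → 5·1 = 5.

5.00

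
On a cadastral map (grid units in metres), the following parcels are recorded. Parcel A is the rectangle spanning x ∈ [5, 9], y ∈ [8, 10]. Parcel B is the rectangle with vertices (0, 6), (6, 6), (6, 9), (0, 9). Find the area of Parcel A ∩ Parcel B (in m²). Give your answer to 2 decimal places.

|Parcel A∩Parcel B|: x∈[5,6], y∈[8,9] → 1·1 = 1.

1.00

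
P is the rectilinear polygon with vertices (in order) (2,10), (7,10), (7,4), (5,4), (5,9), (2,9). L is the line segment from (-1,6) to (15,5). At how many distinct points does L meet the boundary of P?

The segment meets the boundary at (7,5.5), (5,5.625).

2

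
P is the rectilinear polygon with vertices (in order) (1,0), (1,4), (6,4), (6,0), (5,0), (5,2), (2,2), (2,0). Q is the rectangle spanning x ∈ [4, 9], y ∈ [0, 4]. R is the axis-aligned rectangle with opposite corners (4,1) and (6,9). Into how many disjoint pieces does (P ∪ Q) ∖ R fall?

2

(P ∪ Q) ∖ R splits into 2 disjoint pieces (area 8, area 14).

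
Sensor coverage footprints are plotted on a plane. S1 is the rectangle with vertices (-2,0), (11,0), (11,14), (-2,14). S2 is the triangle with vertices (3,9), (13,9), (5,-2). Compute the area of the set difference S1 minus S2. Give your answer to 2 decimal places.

|S1| = 182, |S1∩S2| = 50.4318.
|S1 ∖ S2| = |S1| − |S1∩S2| = 182 − 50.4318 = 131.57.

131.57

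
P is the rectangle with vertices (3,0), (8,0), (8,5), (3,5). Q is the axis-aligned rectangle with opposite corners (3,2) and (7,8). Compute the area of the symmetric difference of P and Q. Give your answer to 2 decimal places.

|P∩Q|: x∈[3,7], y∈[2,5] → 4·3 = 12.
|P △ Q| = |P| + |Q| − 2·|P∩Q| = 25 + 24 − 24 = 25.00.

25.00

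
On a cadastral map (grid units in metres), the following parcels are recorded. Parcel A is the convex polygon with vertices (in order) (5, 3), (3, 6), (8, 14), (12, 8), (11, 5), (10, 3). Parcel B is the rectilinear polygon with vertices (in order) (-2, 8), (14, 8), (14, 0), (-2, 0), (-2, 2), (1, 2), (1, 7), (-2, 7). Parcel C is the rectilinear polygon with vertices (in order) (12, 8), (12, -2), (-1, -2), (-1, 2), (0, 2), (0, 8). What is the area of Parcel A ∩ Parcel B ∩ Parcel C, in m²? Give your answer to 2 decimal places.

36.25

The intersection is the polygon with vertices (4.25,8), (12,8), (11,5), (10,3), (5,3), (3,6).
By the shoelace formula its area is 36.25.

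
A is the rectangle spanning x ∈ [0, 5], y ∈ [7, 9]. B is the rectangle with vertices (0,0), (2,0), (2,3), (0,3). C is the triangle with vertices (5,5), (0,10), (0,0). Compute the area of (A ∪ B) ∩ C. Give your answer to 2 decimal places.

|A ∪ B| = 16.
|(A ∪ B) ∩ C| = 8.00.

8.00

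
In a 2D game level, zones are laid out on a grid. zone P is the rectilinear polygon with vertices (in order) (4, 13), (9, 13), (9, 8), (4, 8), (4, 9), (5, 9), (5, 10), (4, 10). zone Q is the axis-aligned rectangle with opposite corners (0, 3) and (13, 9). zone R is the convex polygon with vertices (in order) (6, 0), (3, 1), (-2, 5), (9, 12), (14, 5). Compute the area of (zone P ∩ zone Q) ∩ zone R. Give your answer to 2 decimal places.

4.97

The region (zone P ∩ zone Q) ∩ zone R is the polygon with vertices (4,8), (4,8.818), (4.286,9), (5,9), (9,9), (9,8).
By the shoelace formula its area is 4.97.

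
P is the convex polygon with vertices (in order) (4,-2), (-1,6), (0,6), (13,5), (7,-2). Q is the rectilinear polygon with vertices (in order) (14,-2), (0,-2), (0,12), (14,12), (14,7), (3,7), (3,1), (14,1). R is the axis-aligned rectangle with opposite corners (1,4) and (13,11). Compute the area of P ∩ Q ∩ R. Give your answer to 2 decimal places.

The intersection is the polygon with vertices (3,5.769), (3,4), (1,4), (1,5.923).
By the shoelace formula its area is 3.69.

3.69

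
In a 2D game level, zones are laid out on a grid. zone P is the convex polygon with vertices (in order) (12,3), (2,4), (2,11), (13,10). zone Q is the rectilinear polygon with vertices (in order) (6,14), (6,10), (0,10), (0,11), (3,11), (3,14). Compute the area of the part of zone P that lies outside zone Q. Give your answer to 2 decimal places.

|zone P| = 74, |zone P∩zone Q| = 3.2727.
|zone P ∖ zone Q| = |zone P| − |zone P∩zone Q| = 74 − 3.2727 = 70.73.

70.73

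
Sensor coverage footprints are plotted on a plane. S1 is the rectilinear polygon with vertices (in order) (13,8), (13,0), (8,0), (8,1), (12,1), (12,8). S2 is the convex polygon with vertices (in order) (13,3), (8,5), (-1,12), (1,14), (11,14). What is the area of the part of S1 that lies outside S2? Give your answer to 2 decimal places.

|S1| = 12, |S1∩S2| = 2.5273.
|S1 ∖ S2| = |S1| − |S1∩S2| = 12 − 2.5273 = 9.47.

9.47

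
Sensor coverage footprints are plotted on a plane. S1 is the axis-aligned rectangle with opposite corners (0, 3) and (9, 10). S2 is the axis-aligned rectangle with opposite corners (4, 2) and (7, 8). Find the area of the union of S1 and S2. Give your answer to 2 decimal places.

By inclusion–exclusion:
Individual areas: |S1| = 63, |S2| = 18.
|S1∩S2|: x∈[4,7], y∈[3,8] → 3·5 = 15.
|S1 ∪ S2| = 81 − 15 = 66.00.

66.00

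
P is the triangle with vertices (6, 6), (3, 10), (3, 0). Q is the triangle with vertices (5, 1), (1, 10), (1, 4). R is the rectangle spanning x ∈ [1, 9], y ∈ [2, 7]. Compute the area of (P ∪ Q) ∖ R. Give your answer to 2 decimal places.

|P ∪ Q| = 24.5775.
|(P ∪ Q) ∩ R| = 17.7884.
|(P ∪ Q) ∖ R| = 24.5775 − 17.7884 = 6.79.

6.79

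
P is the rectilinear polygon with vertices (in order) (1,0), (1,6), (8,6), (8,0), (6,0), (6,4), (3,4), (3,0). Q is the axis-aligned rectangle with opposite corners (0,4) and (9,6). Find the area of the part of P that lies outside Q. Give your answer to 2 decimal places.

|P| = 30, |P∩Q| = 14.
|P ∖ Q| = |P| − |P∩Q| = 30 − 14 = 16.00.

16.00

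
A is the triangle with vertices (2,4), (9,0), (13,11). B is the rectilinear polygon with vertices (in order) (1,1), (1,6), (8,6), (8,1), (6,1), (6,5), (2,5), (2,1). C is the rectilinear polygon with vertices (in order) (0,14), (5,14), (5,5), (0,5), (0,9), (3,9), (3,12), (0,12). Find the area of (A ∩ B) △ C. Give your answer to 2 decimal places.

|A ∩ B| = 11.1964.
|(A ∩ B) ∩ C| = 0.6494.
|(A ∩ B) △ C| = 11.1964 + 36 − 1.2987 = 45.90.

45.90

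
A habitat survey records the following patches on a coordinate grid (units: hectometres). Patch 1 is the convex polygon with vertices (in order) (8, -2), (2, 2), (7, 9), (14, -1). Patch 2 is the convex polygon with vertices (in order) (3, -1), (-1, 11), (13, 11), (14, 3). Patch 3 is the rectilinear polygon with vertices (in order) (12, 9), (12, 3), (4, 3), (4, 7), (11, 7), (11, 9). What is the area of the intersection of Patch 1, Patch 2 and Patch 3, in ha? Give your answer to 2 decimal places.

The intersection is the polygon with vertices (5.571,7), (8.4,7), (11.2,3), (4,3), (4,4.8).
By the shoelace formula its area is 21.47.

21.47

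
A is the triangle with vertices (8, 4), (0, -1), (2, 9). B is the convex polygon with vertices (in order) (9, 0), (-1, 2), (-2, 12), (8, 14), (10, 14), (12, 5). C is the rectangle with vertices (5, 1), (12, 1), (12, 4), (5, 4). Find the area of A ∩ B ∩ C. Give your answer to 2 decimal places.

The intersection is the polygon with vertices (5,2.125), (5,4), (8,4).
By the shoelace formula its area is 2.81.

2.81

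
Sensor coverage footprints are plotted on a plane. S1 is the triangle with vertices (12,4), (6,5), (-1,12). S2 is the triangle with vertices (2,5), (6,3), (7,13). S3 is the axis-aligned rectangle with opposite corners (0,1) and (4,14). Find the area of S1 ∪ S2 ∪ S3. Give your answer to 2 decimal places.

76.35

By inclusion–exclusion:
Individual areas: |S1| = 17.5, |S2| = 21, |S3| = 52.
|S1∩S2| = 5.6147.
|S1∩S3| = 4.6154.
|S2∩S3| = 4.2.
|S1∩S2∩S3| = 0.2769.
|S1 ∪ S2 ∪ S3| = 90.5 − 14.43 + 0.2769 = 76.35.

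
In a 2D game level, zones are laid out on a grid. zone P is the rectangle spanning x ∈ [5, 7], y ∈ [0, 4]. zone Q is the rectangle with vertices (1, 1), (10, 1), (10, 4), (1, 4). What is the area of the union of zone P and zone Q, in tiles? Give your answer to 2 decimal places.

29.00

By inclusion–exclusion:
Individual areas: |zone P| = 8, |zone Q| = 27.
|zone P∩zone Q|: x∈[5,7], y∈[1,4] → 2·3 = 6.
|zone P ∪ zone Q| = 35 − 6 = 29.00.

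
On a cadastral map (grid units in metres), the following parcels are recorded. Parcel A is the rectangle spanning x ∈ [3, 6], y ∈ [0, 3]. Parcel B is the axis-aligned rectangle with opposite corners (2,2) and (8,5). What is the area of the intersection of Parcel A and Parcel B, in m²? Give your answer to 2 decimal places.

3.00

|Parcel A∩Parcel B|: x∈[3,6], y∈[2,3] → 3·1 = 3.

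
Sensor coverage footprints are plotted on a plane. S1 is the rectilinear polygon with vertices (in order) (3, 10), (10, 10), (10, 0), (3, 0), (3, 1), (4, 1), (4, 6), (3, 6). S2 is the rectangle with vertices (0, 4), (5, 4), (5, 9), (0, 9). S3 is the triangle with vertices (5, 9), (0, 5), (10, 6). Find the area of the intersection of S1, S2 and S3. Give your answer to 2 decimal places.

The intersection is the polygon with vertices (3,6), (3,7.4), (5,9), (5,5.5), (4,5.4), (4,6).
By the shoelace formula its area is 4.95.

4.95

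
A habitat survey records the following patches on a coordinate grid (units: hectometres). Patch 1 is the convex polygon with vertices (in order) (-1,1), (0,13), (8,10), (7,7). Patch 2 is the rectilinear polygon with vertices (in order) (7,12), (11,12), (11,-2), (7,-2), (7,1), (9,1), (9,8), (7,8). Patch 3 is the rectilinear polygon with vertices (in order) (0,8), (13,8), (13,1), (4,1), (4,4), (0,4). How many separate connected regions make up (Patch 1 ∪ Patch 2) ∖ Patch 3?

2

(Patch 1 ∪ Patch 2) ∖ Patch 3 splits into 2 disjoint pieces (area 50.8125, area 12).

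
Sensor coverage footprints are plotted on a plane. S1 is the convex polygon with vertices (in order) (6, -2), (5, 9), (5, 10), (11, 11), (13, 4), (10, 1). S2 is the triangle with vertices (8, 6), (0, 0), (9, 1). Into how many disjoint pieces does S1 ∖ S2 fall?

S1 ∖ S2 is a single connected region.

1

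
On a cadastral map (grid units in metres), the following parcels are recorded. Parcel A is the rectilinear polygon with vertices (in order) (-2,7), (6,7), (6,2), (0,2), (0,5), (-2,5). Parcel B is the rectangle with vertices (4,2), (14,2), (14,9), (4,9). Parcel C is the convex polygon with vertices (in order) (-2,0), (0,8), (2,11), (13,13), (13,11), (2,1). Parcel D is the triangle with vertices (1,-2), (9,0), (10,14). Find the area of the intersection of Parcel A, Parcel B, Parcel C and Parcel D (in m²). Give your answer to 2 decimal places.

The intersection is the polygon with vertices (4,2.818), (4,3.333), (6,6.889), (6,4.636).
By the shoelace formula its area is 2.77.

2.77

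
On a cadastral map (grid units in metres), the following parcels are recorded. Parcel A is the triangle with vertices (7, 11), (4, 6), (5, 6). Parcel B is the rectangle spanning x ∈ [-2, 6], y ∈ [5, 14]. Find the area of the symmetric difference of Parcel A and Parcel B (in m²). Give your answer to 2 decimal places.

|Parcel A| = 2.5, |Parcel B| = 72, |Parcel A∩Parcel B| = 2.0833.
|Parcel A △ Parcel B| = |Parcel A| + |Parcel B| − 2·|Parcel A∩Parcel B| = 2.5 + 72 − 4.1667 = 70.33.

70.33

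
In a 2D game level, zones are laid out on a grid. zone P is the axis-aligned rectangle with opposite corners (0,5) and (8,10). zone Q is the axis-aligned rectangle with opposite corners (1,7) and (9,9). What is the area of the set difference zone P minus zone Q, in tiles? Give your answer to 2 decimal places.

|zone P∩zone Q|: x∈[1,8], y∈[7,9] → 7·2 = 14.
|zone P| = 40.
|zone P ∖ zone Q| = |zone P| − |zone P∩zone Q| = 40 − 14 = 26.00.

26.00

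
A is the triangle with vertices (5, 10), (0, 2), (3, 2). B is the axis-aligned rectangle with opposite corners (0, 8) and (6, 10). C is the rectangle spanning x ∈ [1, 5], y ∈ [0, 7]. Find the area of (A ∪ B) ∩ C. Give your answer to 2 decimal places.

9.51

The region (A ∪ B) ∩ C is the polygon with vertices (1,2), (1,3.6), (3.125,7), (4.25,7), (3,2).
By the shoelace formula its area is 9.51.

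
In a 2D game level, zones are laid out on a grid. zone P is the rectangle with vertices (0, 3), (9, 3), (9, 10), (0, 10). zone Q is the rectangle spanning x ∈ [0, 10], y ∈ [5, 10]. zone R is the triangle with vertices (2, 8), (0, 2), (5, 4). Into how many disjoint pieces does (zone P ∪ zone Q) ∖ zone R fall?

1

(zone P ∪ zone Q) ∖ zone R is a single connected region.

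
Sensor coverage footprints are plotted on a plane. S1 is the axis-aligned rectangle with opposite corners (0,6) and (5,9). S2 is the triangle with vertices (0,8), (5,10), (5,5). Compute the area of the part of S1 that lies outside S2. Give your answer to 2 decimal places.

4.58

|S1| = 15, |S1∩S2| = 10.4167.
|S1 ∖ S2| = |S1| − |S1∩S2| = 15 − 10.4167 = 4.58.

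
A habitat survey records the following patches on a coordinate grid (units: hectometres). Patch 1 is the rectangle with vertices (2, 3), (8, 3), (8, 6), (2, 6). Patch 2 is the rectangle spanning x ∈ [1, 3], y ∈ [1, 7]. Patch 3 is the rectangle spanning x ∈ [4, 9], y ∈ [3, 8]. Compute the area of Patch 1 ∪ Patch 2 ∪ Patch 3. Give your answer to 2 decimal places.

By inclusion–exclusion:
Individual areas: |Patch 1| = 18, |Patch 2| = 12, |Patch 3| = 25.
|Patch 1∩Patch 2|: x∈[2,3], y∈[3,6] → 1·3 = 3.
|Patch 1∩Patch 3|: x∈[4,8], y∈[3,6] → 4·3 = 12.
|Patch 2∩Patch 3| = 0 (no overlap).
|Patch 1∩Patch 2∩Patch 3| = 0.
|Patch 1 ∪ Patch 2 ∪ Patch 3| = 55 − 15 + 0 = 40.00.

40.00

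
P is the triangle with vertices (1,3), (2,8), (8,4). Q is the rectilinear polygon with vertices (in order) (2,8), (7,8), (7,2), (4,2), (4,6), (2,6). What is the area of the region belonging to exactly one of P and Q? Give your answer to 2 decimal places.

|P| = 17, |Q| = 22, |P∩Q| = 8.7381.
|P △ Q| = |P| + |Q| − 2·|P∩Q| = 17 + 22 − 17.4762 = 21.52.

21.52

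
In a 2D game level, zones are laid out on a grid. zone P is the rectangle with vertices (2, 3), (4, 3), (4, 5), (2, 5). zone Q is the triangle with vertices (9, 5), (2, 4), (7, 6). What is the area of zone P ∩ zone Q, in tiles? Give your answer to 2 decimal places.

0.51

The intersection is the polygon with vertices (4,4.286), (2,4), (4,4.8).
By the shoelace formula its area is 0.51.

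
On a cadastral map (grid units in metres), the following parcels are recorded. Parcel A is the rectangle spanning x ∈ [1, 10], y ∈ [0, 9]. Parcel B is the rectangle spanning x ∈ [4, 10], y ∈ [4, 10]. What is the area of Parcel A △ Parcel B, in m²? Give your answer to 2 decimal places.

|Parcel A∩Parcel B|: x∈[4,10], y∈[4,9] → 6·5 = 30.
|Parcel A △ Parcel B| = |Parcel A| + |Parcel B| − 2·|Parcel A∩Parcel B| = 81 + 36 − 60 = 57.00.

57.00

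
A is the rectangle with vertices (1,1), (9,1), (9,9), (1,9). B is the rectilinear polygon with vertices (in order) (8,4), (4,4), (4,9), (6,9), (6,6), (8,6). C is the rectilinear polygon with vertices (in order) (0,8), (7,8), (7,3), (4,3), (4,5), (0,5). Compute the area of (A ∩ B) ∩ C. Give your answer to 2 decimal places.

The region (A ∩ B) ∩ C is the polygon with vertices (6,6), (7,6), (7,4), (4,4), (4,5), (4,8), (6,8).
By the shoelace formula its area is 10.00.

10.00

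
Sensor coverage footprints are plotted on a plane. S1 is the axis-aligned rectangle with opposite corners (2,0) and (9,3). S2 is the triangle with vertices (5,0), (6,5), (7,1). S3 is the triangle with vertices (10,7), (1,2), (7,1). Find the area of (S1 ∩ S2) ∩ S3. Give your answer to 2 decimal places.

2.44

The region (S1 ∩ S2) ∩ S3 is the polygon with vertices (7,1), (5.258,1.29), (5.6,3), (6.5,3).
By the shoelace formula its area is 2.44.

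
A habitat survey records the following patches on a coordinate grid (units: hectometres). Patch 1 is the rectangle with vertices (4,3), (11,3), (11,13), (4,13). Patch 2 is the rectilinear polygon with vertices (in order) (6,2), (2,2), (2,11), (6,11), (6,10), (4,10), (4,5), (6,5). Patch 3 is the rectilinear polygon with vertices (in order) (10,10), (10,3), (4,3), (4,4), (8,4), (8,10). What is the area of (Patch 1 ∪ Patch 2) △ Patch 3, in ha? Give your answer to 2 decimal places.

72.00

|Patch 1 ∪ Patch 2| = 90.
|(Patch 1 ∪ Patch 2) ∩ Patch 3| = 18.
|(Patch 1 ∪ Patch 2) △ Patch 3| = 90 + 18 − 36 = 72.00.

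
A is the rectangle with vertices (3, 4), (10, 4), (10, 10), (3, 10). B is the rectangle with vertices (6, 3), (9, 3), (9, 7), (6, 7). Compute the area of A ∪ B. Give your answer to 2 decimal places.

45.00

By inclusion–exclusion:
Individual areas: |A| = 42, |B| = 12.
|A∩B|: x∈[6,9], y∈[4,7] → 3·3 = 9.
|A ∪ B| = 54 − 9 = 45.00.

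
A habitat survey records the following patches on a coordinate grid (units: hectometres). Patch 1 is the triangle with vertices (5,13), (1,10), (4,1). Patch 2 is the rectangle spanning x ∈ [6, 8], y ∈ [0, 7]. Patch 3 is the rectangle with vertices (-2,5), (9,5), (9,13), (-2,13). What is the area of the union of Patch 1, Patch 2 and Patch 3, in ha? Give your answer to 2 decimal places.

By inclusion–exclusion:
Individual areas: |Patch 1| = 22.5, |Patch 2| = 14, |Patch 3| = 88.
|Patch 1∩Patch 2| = 0.
|Patch 1∩Patch 3| = 19.1667.
|Patch 2∩Patch 3|: x∈[6,8], y∈[5,7] → 2·2 = 4.
|Patch 1∩Patch 2∩Patch 3| = 0.
|Patch 1 ∪ Patch 2 ∪ Patch 3| = 124.5 − 23.1667 + 0 = 101.33.

101.33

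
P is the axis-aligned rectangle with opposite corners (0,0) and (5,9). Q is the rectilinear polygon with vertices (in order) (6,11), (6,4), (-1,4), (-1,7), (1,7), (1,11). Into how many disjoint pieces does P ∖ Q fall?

P ∖ Q splits into 2 disjoint pieces (area 20, area 2).

2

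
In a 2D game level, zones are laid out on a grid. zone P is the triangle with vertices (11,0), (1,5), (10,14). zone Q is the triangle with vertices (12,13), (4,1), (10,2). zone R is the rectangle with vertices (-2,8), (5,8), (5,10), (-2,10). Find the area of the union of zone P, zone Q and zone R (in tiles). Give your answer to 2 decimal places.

88.95

By inclusion–exclusion:
Individual areas: |zone P| = 67.5, |zone Q| = 32, |zone R| = 14.
|zone P∩zone Q| = 24.0512.
|zone P∩zone R| = 0.5.
|zone Q∩zone R| = 0.
|zone P∩zone Q∩zone R| = 0.
|zone P ∪ zone Q ∪ zone R| = 113.5 − 24.5512 + 0 = 88.95.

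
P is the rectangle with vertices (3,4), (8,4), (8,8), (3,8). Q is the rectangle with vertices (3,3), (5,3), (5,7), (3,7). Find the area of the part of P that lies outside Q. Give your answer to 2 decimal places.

|P∩Q|: x∈[3,5], y∈[4,7] → 2·3 = 6.
|P| = 20.
|P ∖ Q| = |P| − |P∩Q| = 20 − 6 = 14.00.

14.00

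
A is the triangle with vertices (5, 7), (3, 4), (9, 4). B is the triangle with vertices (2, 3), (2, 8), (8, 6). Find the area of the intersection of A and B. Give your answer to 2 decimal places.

5.25

The intersection is the polygon with vertices (3,4), (5,7), (7,5.5), (4,4).
By the shoelace formula its area is 5.25.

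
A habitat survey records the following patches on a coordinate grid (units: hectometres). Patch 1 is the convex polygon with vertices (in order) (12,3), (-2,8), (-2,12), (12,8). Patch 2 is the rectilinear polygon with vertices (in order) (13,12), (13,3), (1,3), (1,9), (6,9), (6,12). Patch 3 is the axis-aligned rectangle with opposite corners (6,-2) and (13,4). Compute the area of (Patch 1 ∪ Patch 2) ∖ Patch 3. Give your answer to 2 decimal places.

105.46

|Patch 1 ∪ Patch 2| = 112.4643.
|(Patch 1 ∪ Patch 2) ∩ Patch 3| = 7.
|(Patch 1 ∪ Patch 2) ∖ Patch 3| = 112.4643 − 7 = 105.46.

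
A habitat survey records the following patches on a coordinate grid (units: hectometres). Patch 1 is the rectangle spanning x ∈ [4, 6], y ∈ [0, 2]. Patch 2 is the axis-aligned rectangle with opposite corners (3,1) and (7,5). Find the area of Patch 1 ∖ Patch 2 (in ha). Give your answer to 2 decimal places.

2.00

|Patch 1∩Patch 2|: x∈[4,6], y∈[1,2] → 2·1 = 2.
|Patch 1| = 4.
|Patch 1 ∖ Patch 2| = |Patch 1| − |Patch 1∩Patch 2| = 4 − 2 = 2.00.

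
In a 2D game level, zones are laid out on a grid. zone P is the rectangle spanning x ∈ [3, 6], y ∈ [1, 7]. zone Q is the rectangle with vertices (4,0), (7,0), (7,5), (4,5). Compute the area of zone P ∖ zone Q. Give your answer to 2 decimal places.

10.00

|zone P∩zone Q|: x∈[4,6], y∈[1,5] → 2·4 = 8.
|zone P| = 18.
|zone P ∖ zone Q| = |zone P| − |zone P∩zone Q| = 18 − 8 = 10.00.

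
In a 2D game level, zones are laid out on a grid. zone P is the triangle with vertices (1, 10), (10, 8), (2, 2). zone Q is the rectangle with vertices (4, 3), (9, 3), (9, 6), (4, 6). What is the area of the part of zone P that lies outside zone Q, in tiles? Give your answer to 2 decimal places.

30.83

|zone P| = 35, |zone P∩zone Q| = 4.1667.
|zone P ∖ zone Q| = |zone P| − |zone P∩zone Q| = 35 − 4.1667 = 30.83.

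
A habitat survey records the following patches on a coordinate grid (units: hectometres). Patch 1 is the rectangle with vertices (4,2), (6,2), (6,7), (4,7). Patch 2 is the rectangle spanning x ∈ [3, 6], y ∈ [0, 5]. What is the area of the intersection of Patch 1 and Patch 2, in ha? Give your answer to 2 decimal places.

6.00

|Patch 1∩Patch 2|: x∈[4,6], y∈[2,5] → 2·3 = 6.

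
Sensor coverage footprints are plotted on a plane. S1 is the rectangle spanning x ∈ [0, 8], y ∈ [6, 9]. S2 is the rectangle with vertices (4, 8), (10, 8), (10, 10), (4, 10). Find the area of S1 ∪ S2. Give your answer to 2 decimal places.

By inclusion–exclusion:
Individual areas: |S1| = 24, |S2| = 12.
|S1∩S2|: x∈[4,8], y∈[8,9] → 4·1 = 4.
|S1 ∪ S2| = 36 − 4 = 32.00.

32.00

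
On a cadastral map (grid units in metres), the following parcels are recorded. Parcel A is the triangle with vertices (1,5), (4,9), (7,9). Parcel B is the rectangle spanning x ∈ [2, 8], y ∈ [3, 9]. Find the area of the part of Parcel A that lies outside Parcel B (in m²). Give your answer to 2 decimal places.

|Parcel A| = 6, |Parcel A∩Parcel B| = 5.6667.
|Parcel A ∖ Parcel B| = |Parcel A| − |Parcel A∩Parcel B| = 6 − 5.6667 = 0.33.

0.33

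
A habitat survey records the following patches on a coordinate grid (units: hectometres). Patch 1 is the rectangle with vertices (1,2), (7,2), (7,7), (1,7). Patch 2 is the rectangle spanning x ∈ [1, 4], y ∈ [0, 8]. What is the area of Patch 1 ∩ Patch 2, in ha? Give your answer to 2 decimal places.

15.00

|Patch 1∩Patch 2|: x∈[1,4], y∈[2,7] → 3·5 = 15.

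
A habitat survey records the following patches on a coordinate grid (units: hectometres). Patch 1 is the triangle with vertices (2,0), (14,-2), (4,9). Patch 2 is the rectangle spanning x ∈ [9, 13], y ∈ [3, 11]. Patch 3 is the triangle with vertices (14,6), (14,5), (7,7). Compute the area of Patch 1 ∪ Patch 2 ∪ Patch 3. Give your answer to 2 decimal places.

By inclusion–exclusion:
Individual areas: |Patch 1| = 56, |Patch 2| = 32, |Patch 3| = 3.5.
|Patch 1∩Patch 2| = 0.1136.
|Patch 1∩Patch 3| = 0.
|Patch 2∩Patch 3| = 2.2857.
|Patch 1∩Patch 2∩Patch 3| = 0.
|Patch 1 ∪ Patch 2 ∪ Patch 3| = 91.5 − 2.3994 + 0 = 89.10.

89.10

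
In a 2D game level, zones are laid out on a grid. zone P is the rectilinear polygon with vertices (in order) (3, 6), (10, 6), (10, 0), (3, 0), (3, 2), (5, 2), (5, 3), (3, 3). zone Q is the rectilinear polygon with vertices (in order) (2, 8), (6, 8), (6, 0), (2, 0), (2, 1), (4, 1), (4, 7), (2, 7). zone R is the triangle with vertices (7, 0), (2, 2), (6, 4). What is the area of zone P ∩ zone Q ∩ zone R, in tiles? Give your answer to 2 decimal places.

The intersection is the polygon with vertices (6,0.4), (4,1.2), (4,2), (5,2), (5,3), (4,3), (6,4).
By the shoelace formula its area is 4.40.

4.40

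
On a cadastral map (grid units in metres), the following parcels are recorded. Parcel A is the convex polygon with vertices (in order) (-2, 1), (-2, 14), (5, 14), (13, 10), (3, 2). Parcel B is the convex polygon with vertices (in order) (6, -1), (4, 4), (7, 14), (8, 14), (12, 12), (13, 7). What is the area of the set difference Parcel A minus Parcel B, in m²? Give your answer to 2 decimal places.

88.67

|Parcel A| = 126.5, |Parcel A∩Parcel B| = 37.8272.
|Parcel A ∖ Parcel B| = |Parcel A| − |Parcel A∩Parcel B| = 126.5 − 37.8272 = 88.67.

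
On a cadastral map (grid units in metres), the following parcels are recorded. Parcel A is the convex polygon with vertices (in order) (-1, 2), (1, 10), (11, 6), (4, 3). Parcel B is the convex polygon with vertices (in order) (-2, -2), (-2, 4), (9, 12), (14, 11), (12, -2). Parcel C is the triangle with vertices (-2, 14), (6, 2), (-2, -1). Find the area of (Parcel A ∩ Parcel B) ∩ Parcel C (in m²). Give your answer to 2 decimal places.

The region (Parcel A ∩ Parcel B) ∩ Parcel C is the polygon with vertices (2.49,7.265), (5.037,3.444), (4,3), (-1,2), (-0.167,5.333).
By the shoelace formula its area is 17.59.

17.59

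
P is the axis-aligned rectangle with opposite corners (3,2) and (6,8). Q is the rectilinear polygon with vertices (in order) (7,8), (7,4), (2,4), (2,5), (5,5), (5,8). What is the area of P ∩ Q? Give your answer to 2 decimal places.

6.00

The intersection is the polygon with vertices (6,4), (3,4), (3,5), (5,5), (5,8), (6,8).
By the shoelace formula its area is 6.00.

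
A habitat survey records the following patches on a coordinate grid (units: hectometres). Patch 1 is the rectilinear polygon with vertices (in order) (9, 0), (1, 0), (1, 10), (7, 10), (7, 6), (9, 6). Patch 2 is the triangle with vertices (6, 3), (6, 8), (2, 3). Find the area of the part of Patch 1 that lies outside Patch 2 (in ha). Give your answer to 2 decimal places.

|Patch 1| = 72, |Patch 1∩Patch 2| = 10.
|Patch 1 ∖ Patch 2| = |Patch 1| − |Patch 1∩Patch 2| = 72 − 10 = 62.00.

62.00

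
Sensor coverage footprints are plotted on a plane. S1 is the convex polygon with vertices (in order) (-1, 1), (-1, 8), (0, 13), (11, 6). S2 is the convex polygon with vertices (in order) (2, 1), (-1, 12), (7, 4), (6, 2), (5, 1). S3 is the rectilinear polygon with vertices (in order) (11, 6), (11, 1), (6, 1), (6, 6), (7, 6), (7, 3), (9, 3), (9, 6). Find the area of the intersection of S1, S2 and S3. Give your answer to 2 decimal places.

The intersection is the polygon with vertices (6.765,4.235), (6,3.917), (6,5).
By the shoelace formula its area is 0.41.

0.41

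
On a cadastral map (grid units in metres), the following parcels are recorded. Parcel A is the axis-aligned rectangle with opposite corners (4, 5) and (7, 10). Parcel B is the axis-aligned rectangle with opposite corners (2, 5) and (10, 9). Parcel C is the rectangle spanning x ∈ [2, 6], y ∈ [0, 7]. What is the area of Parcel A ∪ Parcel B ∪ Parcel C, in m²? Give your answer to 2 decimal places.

55.00

By inclusion–exclusion:
Individual areas: |Parcel A| = 15, |Parcel B| = 32, |Parcel C| = 28.
|Parcel A∩Parcel B|: x∈[4,7], y∈[5,9] → 3·4 = 12.
|Parcel A∩Parcel C|: x∈[4,6], y∈[5,7] → 2·2 = 4.
|Parcel B∩Parcel C|: x∈[2,6], y∈[5,7] → 4·2 = 8.
|Parcel A∩Parcel B∩Parcel C| = 4.
|Parcel A ∪ Parcel B ∪ Parcel C| = 75 − 24 + 4 = 55.00.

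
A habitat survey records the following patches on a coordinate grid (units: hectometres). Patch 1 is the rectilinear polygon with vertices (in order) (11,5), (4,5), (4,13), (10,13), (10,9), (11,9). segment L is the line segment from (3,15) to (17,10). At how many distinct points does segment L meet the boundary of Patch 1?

The segment meets the boundary at (10,12.5), (8.6,13).

2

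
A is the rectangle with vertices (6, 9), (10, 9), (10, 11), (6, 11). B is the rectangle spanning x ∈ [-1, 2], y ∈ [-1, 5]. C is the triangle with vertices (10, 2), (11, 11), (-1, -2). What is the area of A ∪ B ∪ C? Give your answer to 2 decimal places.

70.79

By inclusion–exclusion:
Individual areas: |A| = 8, |B| = 18, |C| = 47.5.
|A∩B| = 0 (no overlap).
|A∩C| = 0.3878.
|B∩C| = 2.3252.
|A∩B∩C| = 0.
|A ∪ B ∪ C| = 73.5 − 2.713 + 0 = 70.79.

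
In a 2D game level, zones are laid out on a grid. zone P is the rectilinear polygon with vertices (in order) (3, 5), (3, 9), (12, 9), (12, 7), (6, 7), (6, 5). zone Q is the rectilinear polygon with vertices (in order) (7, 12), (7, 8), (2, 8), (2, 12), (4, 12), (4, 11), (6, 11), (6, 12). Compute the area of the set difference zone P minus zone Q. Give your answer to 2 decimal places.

20.00

|zone P| = 24, |zone P∩zone Q| = 4.
|zone P ∖ zone Q| = |zone P| − |zone P∩zone Q| = 24 − 4 = 20.00.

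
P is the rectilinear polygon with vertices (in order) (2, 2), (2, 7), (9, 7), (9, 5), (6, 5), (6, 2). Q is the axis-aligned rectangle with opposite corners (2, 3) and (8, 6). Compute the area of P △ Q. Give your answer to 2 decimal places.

|P| = 26, |Q| = 18, |P∩Q| = 14.
|P △ Q| = |P| + |Q| − 2·|P∩Q| = 26 + 18 − 28 = 16.00.

16.00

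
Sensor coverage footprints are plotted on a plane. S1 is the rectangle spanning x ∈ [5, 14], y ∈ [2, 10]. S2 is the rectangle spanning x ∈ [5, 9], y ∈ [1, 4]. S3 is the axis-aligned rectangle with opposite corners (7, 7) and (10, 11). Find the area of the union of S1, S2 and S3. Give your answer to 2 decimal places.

79.00

By inclusion–exclusion:
Individual areas: |S1| = 72, |S2| = 12, |S3| = 12.
|S1∩S2|: x∈[5,9], y∈[2,4] → 4·2 = 8.
|S1∩S3|: x∈[7,10], y∈[7,10] → 3·3 = 9.
|S2∩S3| = 0 (no overlap).
|S1∩S2∩S3| = 0.
|S1 ∪ S2 ∪ S3| = 96 − 17 + 0 = 79.00.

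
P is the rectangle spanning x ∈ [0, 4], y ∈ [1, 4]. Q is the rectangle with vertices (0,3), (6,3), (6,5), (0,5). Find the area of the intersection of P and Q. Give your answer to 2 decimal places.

|P∩Q|: x∈[0,4], y∈[3,4] → 4·1 = 4.

4.00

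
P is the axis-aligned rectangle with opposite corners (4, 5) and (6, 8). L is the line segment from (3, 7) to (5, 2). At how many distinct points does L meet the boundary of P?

0

The segment lies entirely outside P and never meets its boundary.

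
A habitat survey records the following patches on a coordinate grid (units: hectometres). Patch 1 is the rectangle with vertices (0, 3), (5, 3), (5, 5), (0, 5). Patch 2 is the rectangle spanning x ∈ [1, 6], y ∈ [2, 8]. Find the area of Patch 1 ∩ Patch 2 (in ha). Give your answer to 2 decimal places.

|Patch 1∩Patch 2|: x∈[1,5], y∈[3,5] → 4·2 = 8.

8.00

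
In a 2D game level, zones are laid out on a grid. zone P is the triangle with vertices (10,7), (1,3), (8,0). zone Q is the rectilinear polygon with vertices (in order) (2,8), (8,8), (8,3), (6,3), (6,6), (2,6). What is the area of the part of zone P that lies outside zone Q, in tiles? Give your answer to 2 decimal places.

22.17

|zone P| = 27.5, |zone P∩zone Q| = 5.3333.
|zone P ∖ zone Q| = |zone P| − |zone P∩zone Q| = 27.5 − 5.3333 = 22.17.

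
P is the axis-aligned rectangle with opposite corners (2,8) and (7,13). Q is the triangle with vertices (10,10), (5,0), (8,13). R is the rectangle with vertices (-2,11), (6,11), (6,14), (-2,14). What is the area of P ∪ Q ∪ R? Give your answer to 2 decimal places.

By inclusion–exclusion:
Individual areas: |P| = 25, |Q| = 17.5, |R| = 24.
|P∩Q| = 0.0513.
|P∩R|: x∈[2,6], y∈[11,13] → 4·2 = 8.
|Q∩R| = 0.
|P∩Q∩R| = 0.
|P ∪ Q ∪ R| = 66.5 − 8.0513 + 0 = 58.45.

58.45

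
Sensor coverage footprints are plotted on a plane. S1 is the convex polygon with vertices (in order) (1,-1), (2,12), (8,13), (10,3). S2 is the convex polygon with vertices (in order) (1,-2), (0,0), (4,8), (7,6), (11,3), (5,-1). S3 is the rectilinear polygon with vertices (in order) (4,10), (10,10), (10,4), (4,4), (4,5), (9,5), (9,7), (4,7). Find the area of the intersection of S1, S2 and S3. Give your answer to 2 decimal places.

5.75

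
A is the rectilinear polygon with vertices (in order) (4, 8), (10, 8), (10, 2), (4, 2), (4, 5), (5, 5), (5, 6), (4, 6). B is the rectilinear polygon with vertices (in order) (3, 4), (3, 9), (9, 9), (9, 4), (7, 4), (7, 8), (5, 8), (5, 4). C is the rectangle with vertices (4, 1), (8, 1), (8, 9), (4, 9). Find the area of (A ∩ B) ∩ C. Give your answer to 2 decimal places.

|A ∩ B| = 11.
|(A ∩ B) ∩ C| = 7.00.

7.00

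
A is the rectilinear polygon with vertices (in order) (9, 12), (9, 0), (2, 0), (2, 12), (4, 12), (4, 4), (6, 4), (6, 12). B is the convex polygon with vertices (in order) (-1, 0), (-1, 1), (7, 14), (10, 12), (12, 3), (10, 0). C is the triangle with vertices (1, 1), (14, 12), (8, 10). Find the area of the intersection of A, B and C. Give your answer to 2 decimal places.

9.98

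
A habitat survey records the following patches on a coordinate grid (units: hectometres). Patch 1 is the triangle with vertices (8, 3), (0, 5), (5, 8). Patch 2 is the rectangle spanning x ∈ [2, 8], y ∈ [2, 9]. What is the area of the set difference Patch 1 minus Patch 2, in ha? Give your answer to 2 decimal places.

|Patch 1| = 17, |Patch 1∩Patch 2| = 15.3.
|Patch 1 ∖ Patch 2| = |Patch 1| − |Patch 1∩Patch 2| = 17 − 15.3 = 1.70.

1.70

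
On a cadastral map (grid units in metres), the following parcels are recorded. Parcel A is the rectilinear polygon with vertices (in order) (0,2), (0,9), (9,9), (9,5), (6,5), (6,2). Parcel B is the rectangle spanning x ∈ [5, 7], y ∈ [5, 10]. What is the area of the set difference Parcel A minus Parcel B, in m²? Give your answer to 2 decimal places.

46.00

|Parcel A| = 54, |Parcel A∩Parcel B| = 8.
|Parcel A ∖ Parcel B| = |Parcel A| − |Parcel A∩Parcel B| = 54 − 8 = 46.00.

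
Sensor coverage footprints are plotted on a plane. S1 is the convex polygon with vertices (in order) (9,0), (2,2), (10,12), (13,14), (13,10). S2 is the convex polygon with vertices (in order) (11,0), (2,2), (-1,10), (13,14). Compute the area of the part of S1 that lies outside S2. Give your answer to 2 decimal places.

|S1| = 68, |S1∩S2| = 64.6304.
|S1 ∖ S2| = |S1| − |S1∩S2| = 68 − 64.6304 = 3.37.

3.37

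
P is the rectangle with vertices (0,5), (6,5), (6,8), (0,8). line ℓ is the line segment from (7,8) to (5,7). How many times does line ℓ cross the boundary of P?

The segment meets the boundary at (6,7.5).

1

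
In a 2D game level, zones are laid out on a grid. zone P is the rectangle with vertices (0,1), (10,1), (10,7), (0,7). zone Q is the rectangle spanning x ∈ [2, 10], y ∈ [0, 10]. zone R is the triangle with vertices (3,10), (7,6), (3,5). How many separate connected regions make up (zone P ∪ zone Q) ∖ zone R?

1

(zone P ∪ zone Q) ∖ zone R is a single connected region.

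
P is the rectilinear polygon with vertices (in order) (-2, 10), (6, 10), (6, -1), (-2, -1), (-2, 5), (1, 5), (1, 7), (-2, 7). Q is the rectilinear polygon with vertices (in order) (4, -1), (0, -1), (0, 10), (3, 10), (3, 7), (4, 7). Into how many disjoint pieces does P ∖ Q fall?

3

P ∖ Q splits into 3 disjoint pieces (area 6, area 25, area 12).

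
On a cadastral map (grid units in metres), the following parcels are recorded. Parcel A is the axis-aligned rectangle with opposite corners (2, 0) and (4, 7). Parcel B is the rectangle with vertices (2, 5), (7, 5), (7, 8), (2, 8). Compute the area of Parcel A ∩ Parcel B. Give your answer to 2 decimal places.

4.00

|Parcel A∩Parcel B|: x∈[2,4], y∈[5,7] → 2·2 = 4.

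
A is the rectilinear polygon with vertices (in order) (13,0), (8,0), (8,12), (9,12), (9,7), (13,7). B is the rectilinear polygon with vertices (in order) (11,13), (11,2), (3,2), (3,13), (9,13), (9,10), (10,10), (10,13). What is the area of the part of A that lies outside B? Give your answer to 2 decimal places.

20.00

|A| = 40, |A∩B| = 20.
|A ∖ B| = |A| − |A∩B| = 40 − 20 = 20.00.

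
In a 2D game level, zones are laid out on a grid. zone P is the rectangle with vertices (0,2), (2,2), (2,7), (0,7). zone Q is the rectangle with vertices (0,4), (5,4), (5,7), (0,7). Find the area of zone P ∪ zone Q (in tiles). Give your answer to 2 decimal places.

By inclusion–exclusion:
Individual areas: |zone P| = 10, |zone Q| = 15.
|zone P∩zone Q|: x∈[0,2], y∈[4,7] → 2·3 = 6.
|zone P ∪ zone Q| = 25 − 6 = 19.00.

19.00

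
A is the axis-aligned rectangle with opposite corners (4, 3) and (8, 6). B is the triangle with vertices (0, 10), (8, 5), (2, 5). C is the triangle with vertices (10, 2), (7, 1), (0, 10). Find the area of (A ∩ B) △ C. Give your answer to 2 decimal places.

16.95

|A ∩ B| = 3.2.
|(A ∩ B) ∩ C| = 1.625.
|(A ∩ B) △ C| = 3.2 + 17 − 3.25 = 16.95.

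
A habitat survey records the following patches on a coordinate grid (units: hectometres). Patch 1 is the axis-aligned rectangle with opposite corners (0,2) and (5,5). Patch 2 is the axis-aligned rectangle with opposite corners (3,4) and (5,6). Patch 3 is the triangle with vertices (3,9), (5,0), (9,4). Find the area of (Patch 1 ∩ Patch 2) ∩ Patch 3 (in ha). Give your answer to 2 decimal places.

The region (Patch 1 ∩ Patch 2) ∩ Patch 3 is the polygon with vertices (4.111,4), (3.889,5), (5,5), (5,4).
By the shoelace formula its area is 1.00.

1.00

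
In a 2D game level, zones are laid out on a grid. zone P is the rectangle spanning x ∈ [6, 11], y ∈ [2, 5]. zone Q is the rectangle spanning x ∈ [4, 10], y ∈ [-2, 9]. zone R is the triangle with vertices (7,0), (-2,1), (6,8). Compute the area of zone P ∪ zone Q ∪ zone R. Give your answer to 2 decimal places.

By inclusion–exclusion:
Individual areas: |zone P| = 15, |zone Q| = 66, |zone R| = 35.5.
|zone P∩zone Q|: x∈[6,10], y∈[2,5] → 4·3 = 12.
|zone P∩zone R| = 1.6875.
|zone Q∩zone R| = 17.75.
|zone P∩zone Q∩zone R| = 1.6875.
|zone P ∪ zone Q ∪ zone R| = 116.5 − 31.4375 + 1.6875 = 86.75.

86.75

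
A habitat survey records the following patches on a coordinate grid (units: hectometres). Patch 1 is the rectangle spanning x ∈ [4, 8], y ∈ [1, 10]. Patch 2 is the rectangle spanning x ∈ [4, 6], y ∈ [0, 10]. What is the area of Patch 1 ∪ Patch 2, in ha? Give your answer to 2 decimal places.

By inclusion–exclusion:
Individual areas: |Patch 1| = 36, |Patch 2| = 20.
|Patch 1∩Patch 2|: x∈[4,6], y∈[1,10] → 2·9 = 18.
|Patch 1 ∪ Patch 2| = 56 − 18 = 38.00.

38.00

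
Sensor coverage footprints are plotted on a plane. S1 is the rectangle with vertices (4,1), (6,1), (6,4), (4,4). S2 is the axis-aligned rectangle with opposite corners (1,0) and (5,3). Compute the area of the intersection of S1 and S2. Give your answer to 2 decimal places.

|S1∩S2|: x∈[4,5], y∈[1,3] → 1·2 = 2.

2.00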